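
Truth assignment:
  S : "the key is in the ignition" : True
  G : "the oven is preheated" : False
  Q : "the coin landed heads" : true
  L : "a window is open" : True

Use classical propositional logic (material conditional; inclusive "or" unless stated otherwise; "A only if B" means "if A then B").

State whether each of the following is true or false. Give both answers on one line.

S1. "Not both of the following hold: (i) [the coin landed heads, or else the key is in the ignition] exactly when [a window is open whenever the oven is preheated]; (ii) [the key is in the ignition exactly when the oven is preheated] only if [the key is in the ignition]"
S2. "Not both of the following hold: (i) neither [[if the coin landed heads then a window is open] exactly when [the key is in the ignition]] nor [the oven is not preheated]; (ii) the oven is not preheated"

S1 F; S2 T

S1: In symbols: ((Q or S) iff (G -> L)) nand ((S iff G) -> S)

Q or S = True or True = True
G -> L = False -> True = True
(Q or S) iff (G -> L) = True iff True = True
S iff G = True iff False = False
(S iff G) -> S = False -> True = True
((Q or S) iff (G -> L)) nand ((S iff G) -> S) = True nand True = False
Thus S1 is false.

S2: In symbols: (((Q -> L) iff S) nor not G) nand not G

Q -> L = True -> True = True
(Q -> L) iff S = True iff True = True
not G = not False = True
((Q -> L) iff S) nor not G = True nor True = False
not G = not False = True
(((Q -> L) iff S) nor not G) nand not G = False nand True = True
Thus S2 is true.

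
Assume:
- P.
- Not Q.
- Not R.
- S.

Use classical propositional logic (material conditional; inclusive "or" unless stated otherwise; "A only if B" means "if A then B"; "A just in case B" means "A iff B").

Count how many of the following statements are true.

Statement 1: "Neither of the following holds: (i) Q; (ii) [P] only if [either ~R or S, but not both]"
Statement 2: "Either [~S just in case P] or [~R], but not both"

Statement 1: This is Q nor (P -> (~R xor S)).

~R = ~F = T
~R xor S = T xor T = F
P -> (~R xor S) = T -> F = F
Q nor (P -> (~R xor S)) = F nor F = T
Hence Statement 1 is true.

Statement 2: This is (~S <-> P) xor ~R.

~S = ~T = F
~S <-> P = F <-> T = F
~R = ~F = T
(~S <-> P) xor ~R = F xor T = T
So Statement 2 is true.

Count: 2.

2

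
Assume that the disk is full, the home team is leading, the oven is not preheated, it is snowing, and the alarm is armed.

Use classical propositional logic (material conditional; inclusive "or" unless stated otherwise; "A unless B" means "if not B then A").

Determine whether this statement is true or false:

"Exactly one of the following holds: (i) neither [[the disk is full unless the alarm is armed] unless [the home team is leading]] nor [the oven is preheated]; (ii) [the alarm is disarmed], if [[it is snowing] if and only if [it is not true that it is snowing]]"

Let P = "the disk is full" (T), U = "the alarm is armed" (T), Q = "the home team is leading" (T), R = "the oven is preheated" (F), S = "it is snowing" (T).
In symbols: (((P | U) | Q) nor R) xor ((S <-> ~S) -> ~U)

P | U = T | T = T
(P | U) | Q = T | T = T
((P | U) | Q) nor R = T nor F = F
~S = ~T = F
S <-> ~S = T <-> F = F
~U = ~T = F
(S <-> ~S) -> ~U = F -> F = T
(((P | U) | Q) nor R) xor ((S <-> ~S) -> ~U) = F xor T = T

True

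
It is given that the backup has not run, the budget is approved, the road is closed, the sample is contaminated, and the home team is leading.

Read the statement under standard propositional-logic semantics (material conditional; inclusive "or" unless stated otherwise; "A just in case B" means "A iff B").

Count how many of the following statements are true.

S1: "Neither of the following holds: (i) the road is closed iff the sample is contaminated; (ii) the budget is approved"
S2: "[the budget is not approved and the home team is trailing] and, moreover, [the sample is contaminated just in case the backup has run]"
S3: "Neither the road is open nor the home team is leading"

Let R = "the road is closed" (T), S = "the sample is contaminated" (T), Q = "the budget is approved" (T), U = "the home team is leading" (T), P = "the backup has run" (F).

S1: Formalization: (R <-> S) nor Q

R <-> S = T <-> T = T
(R <-> S) nor Q = T nor T = F
Hence S1 is false.

S2: Formalization: (~Q & ~U) & (S <-> P)

~Q = ~T = F
~U = ~T = F
~Q & ~U = F & F = F
S <-> P = T <-> F = F
(~Q & ~U) & (S <-> P) = F & F = F
Hence S2 is false.

S3: Parsed as ~R nor U

~R = ~T = F
~R nor U = F nor T = F
Hence S3 is false.

Count: 0.

0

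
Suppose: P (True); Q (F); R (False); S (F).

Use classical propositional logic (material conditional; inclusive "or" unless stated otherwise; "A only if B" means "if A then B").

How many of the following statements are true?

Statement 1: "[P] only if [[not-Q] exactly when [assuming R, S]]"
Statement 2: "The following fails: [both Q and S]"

Statement 1: In symbols: P → (¬Q ↔ (R → S))

¬Q = ¬F = T
R → S = F → F = T
¬Q ↔ (R → S) = T ↔ T = T
P → (¬Q ↔ (R → S)) = T → T = T
Hence Statement 1 is true.

Statement 2: This is ¬(Q ∧ S).

Q ∧ S = F ∧ F = F
¬(Q ∧ S) = ¬F = T
So Statement 2 is true.

True statements: 2.

2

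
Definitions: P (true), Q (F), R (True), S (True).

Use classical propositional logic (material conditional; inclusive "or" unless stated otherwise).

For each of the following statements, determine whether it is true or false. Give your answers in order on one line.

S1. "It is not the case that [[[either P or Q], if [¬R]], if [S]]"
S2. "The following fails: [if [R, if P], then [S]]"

S1: Formalization: ~(S -> (~R -> (P | Q)))

~R = ~T = F
P | Q = T | F = T
~R -> (P | Q) = F -> T = T
S -> (~R -> (P | Q)) = T -> T = T
~(S -> (~R -> (P | Q))) = ~T = F
So S1 is false.

S2: Formalization: ~((P -> R) -> S)

P -> R = T -> T = T
(P -> R) -> S = T -> T = T
~((P -> R) -> S) = ~T = F
Hence S2 is false.

S1 false / S2 false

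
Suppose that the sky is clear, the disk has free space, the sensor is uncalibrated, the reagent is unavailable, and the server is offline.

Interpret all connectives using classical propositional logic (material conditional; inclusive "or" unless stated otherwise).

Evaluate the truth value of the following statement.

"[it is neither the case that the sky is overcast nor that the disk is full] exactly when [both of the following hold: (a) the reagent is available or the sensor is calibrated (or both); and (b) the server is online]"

False

Let P = "the sky is overcast" (F), Q = "the disk is full" (F), S = "the reagent is available" (F), R = "the sensor is calibrated" (F), U = "the server is online" (F).
Formalization: (P ↓ Q) ↔ ((S ∨ R) ∧ U)

P ↓ Q = F ↓ F = T
S ∨ R = F ∨ F = F
(S ∨ R) ∧ U = F ∧ F = F
(P ↓ Q) ↔ ((S ∨ R) ∧ U) = T ↔ F = F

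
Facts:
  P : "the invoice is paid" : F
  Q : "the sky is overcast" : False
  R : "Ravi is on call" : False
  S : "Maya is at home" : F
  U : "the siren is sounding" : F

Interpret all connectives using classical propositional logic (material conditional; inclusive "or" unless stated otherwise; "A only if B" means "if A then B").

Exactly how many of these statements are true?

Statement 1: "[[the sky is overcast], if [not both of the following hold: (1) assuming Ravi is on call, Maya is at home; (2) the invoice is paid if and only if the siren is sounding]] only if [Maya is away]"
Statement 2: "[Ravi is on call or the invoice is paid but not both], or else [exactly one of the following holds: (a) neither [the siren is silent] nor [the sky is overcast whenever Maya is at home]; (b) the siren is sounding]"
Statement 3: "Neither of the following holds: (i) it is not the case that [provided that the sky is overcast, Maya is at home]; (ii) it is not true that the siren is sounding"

1

Statement 1: In symbols: (((R -> S) nand (P iff U)) -> Q) -> not S

R -> S = False -> False = True
P iff U = False iff False = True
(R -> S) nand (P iff U) = True nand True = False
((R -> S) nand (P iff U)) -> Q = False -> False = True
not S = not False = True
(((R -> S) nand (P iff U)) -> Q) -> not S = True -> True = True
So Statement 1 is true.

Statement 2: Formalization: (R xor P) or ((not U nor (S -> Q)) xor U)

R xor P = False xor False = False
not U = not False = True
S -> Q = False -> False = True
not U nor (S -> Q) = True nor True = False
(not U nor (S -> Q)) xor U = False xor False = False
(R xor P) or ((not U nor (S -> Q)) xor U) = False or False = False
Hence Statement 2 is false.

Statement 3: Parsed as not (Q -> S) nor not U

Q -> S = False -> False = True
not (Q -> S) = not True = False
not U = not False = True
not (Q -> S) nor not U = False nor True = False
Thus Statement 3 is false.

Count: 1.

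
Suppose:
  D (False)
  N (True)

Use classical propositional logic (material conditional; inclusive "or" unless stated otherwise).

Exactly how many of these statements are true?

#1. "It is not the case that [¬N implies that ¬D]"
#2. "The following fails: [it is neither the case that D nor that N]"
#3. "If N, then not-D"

#1: Formalization: ~(~N -> ~D)

~N = ~T = F
~D = ~F = T
~N -> ~D = F -> T = T
~(~N -> ~D) = ~T = F
Thus #1 is false.

#2: Parsed as ~(D nor N)

D nor N = F nor T = F
~(D nor N) = ~F = T
Hence #2 is true.

#3: This is N -> ~D.

~D = ~F = T
N -> ~D = T -> T = T
Thus #3 is true.

True statements: 2.

2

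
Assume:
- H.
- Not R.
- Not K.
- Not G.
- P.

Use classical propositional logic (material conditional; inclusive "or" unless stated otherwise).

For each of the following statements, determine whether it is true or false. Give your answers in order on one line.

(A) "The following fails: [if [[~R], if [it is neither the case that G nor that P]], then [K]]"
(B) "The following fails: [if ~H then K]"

(A): This is not (((G nor P) -> not R) -> K).

G nor P = False nor True = False
not R = not False = True
(G nor P) -> not R = False -> True = True
((G nor P) -> not R) -> K = True -> False = False
not (((G nor P) -> not R) -> K) = not False = True
Thus (A) is true.

(B): In symbols: not (not H -> K)

not H = not True = False
not H -> K = False -> False = True
not (not H -> K) = not True = False
So (B) is false.

(A) true / (B) false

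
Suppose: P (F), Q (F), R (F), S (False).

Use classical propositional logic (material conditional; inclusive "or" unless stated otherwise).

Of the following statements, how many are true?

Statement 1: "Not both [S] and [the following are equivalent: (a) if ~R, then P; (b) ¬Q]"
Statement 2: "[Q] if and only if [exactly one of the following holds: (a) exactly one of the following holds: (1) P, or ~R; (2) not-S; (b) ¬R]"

1

Statement 1: Parsed as S nand ((not R -> P) iff not Q)

not R = not False = True
not R -> P = True -> False = False
not Q = not False = True
(not R -> P) iff not Q = False iff True = False
S nand ((not R -> P) iff not Q) = False nand False = True
Thus Statement 1 is true.

Statement 2: In symbols: Q iff (((P or not R) xor not S) xor not R)

not R = not False = True
P or not R = False or True = True
not S = not False = True
(P or not R) xor not S = True xor True = False
not R = not False = True
((P or not R) xor not S) xor not R = False xor True = True
Q iff (((P or not R) xor not S) xor not R) = False iff True = False
Hence Statement 2 is false.

1 of the 2 statements is true (Statement 1).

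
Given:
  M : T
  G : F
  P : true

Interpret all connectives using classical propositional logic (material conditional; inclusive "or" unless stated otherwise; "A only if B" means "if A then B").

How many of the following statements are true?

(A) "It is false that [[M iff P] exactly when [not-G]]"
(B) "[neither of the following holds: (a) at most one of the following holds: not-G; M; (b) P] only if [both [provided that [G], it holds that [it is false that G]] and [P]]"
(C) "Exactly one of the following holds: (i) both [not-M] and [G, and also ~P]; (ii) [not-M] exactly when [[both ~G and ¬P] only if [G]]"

1

(A): Parsed as not ((M iff P) iff not G)

M iff P = True iff True = True
not G = not False = True
(M iff P) iff not G = True iff True = True
not ((M iff P) iff not G) = not True = False
Hence (A) is false.

(B): Parsed as ((not G nand M) nor P) -> ((G -> not G) and P)

not G = not False = True
not G nand M = True nand True = False
(not G nand M) nor P = False nor True = False
not G = not False = True
G -> not G = False -> True = True
(G -> not G) and P = True and True = True
((not G nand M) nor P) -> ((G -> not G) and P) = False -> True = True
Thus (B) is true.

(C): In symbols: (not M and (G and not P)) xor (not M iff ((not G and not P) -> G))

not M = not True = False
not P = not True = False
G and not P = False and False = False
not M and (G and not P) = False and False = False
not M = not True = False
not G = not False = True
not P = not True = False
not G and not P = True and False = False
(not G and not P) -> G = False -> False = True
not M iff ((not G and not P) -> G) = False iff True = False
(not M and (G and not P)) xor (not M iff ((not G and not P) -> G)) = False xor False = False
Thus (C) is false.

Count: 1.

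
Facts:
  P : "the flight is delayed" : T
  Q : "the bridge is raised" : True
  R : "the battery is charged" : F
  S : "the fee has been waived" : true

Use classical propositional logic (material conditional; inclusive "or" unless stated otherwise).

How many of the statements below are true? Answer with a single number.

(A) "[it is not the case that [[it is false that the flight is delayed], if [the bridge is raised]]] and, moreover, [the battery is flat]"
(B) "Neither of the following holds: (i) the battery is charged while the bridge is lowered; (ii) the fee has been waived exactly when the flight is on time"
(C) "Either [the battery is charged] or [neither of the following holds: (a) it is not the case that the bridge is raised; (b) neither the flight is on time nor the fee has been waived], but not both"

3

(A): This is not (Q -> not P) and not R.

not P = not True = False
Q -> not P = True -> False = False
not (Q -> not P) = not False = True
not R = not False = True
not (Q -> not P) and not R = True and True = True
So (A) is true.

(B): This is (R and not Q) nor (S iff not P).

not Q = not True = False
R and not Q = False and False = False
not P = not True = False
S iff not P = True iff False = False
(R and not Q) nor (S iff not P) = False nor False = True
Thus (B) is true.

(C): In symbols: R xor (not Q nor (not P nor S))

not Q = not True = False
not P = not True = False
not P nor S = False nor True = False
not Q nor (not P nor S) = False nor False = True
R xor (not Q nor (not P nor S)) = False xor True = True
So (C) is true.

True statements: 3 ((A), (B), (C)).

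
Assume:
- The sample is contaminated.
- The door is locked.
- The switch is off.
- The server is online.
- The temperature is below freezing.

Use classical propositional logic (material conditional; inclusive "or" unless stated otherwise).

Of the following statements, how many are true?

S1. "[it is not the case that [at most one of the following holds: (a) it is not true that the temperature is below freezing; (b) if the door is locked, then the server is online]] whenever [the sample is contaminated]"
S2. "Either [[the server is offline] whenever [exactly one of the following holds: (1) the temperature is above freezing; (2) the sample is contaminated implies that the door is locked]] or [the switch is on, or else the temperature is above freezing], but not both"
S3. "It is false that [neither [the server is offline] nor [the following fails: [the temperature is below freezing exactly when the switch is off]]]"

0

Let P = "the sample is contaminated" (True), U = "the temperature is below freezing" (True), Q = "the door is locked" (True), S = "the server is online" (True), R = "the switch is on" (False).

S1: In symbols: P -> not (not U nand (Q -> S))

not U = not True = False
Q -> S = True -> True = True
not U nand (Q -> S) = False nand True = True
not (not U nand (Q -> S)) = not True = False
P -> not (not U nand (Q -> S)) = True -> False = False
So S1 is false.

S2: In symbols: ((not U xor (P -> Q)) -> not S) xor (R or not U)

not U = not True = False
P -> Q = True -> True = True
not U xor (P -> Q) = False xor True = True
not S = not True = False
(not U xor (P -> Q)) -> not S = True -> False = False
not U = not True = False
R or not U = False or False = False
((not U xor (P -> Q)) -> not S) xor (R or not U) = False xor False = False
So S2 is false.

S3: In symbols: not (not S nor not (U iff not R))

not S = not True = False
not R = not False = True
U iff not R = True iff True = True
not (U iff not R) = not True = False
not S nor not (U iff not R) = False nor False = True
not (not S nor not (U iff not R)) = not True = False
So S3 is false.

Count: 0.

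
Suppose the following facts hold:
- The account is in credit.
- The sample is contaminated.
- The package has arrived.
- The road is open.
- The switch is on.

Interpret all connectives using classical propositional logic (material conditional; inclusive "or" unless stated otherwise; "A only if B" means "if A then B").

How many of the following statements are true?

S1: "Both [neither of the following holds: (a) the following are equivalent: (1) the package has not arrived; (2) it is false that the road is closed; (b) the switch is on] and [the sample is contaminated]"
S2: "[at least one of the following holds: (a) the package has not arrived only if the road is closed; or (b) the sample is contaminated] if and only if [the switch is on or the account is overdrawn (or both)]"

1

Let U = "the package has arrived" (T), Q = "the road is closed" (F), L = "the switch is on" (T), W = "the sample is contaminated" (T), K = "the account is overdrawn" (F).

S1: This is ((¬U ↔ ¬Q) ↓ L) ∧ W.

¬U = ¬T = F
¬Q = ¬F = T
¬U ↔ ¬Q = F ↔ T = F
(¬U ↔ ¬Q) ↓ L = F ↓ T = F
((¬U ↔ ¬Q) ↓ L) ∧ W = F ∧ T = F
Thus S1 is false.

S2: Formalization: ((¬U → Q) ∨ W) ↔ (L ∨ K)

¬U = ¬T = F
¬U → Q = F → F = T
(¬U → Q) ∨ W = T ∨ T = T
L ∨ K = T ∨ F = T
((¬U → Q) ∨ W) ↔ (L ∨ K) = T ↔ T = T
So S2 is true.

True statements: 1 (S2).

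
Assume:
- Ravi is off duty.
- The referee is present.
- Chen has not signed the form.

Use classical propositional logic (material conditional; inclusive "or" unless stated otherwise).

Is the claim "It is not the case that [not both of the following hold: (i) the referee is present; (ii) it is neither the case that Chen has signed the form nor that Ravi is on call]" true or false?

The statement is true.

Let Q = "the referee is present" (True), R = "Chen has signed the form" (False), P = "Ravi is on call" (False).
This is not (Q nand (R nor P)).

R nor P = False nor False = True
Q nand (R nor P) = True nand True = False
not (Q nand (R nor P)) = not False = True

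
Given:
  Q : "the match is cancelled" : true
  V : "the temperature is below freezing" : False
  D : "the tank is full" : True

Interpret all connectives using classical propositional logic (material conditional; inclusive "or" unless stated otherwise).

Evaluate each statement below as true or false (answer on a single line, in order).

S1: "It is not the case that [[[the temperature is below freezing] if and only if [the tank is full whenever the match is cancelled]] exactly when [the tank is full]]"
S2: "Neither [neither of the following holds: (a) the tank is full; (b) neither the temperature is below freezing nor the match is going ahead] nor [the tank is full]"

S1 true / S2 false

S1: This is ~((V <-> (Q -> D)) <-> D).

Q -> D = T -> T = T
V <-> (Q -> D) = F <-> T = F
(V <-> (Q -> D)) <-> D = F <-> T = F
~((V <-> (Q -> D)) <-> D) = ~F = T
Thus S1 is true.

S2: Formalization: (D nor (V nor ~Q)) nor D

~Q = ~T = F
V nor ~Q = F nor F = T
D nor (V nor ~Q) = T nor T = F
(D nor (V nor ~Q)) nor D = F nor T = F
Hence S2 is false.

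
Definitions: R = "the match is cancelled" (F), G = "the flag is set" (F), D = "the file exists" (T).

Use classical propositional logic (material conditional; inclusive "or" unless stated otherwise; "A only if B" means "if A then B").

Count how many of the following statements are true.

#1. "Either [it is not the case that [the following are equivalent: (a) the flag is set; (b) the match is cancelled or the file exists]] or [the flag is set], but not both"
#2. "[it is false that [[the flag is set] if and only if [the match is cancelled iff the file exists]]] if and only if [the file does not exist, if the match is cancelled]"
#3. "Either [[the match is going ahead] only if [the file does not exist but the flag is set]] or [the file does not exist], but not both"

1

#1: In symbols: not (G iff (R or D)) xor G

R or D = False or True = True
G iff (R or D) = False iff True = False
not (G iff (R or D)) = not False = True
not (G iff (R or D)) xor G = True xor False = True
Hence #1 is true.

#2: Parsed as not (G iff (R iff D)) iff (R -> not D)

R iff D = False iff True = False
G iff (R iff D) = False iff False = True
not (G iff (R iff D)) = not True = False
not D = not True = False
R -> not D = False -> False = True
not (G iff (R iff D)) iff (R -> not D) = False iff True = False
So #2 is false.

#3: This is (not R -> (not D and G)) xor not D.

not R = not False = True
not D = not True = False
not D and G = False and False = False
not R -> (not D and G) = True -> False = False
not D = not True = False
(not R -> (not D and G)) xor not D = False xor False = False
Thus #3 is false.

1 of the 3 statements is true.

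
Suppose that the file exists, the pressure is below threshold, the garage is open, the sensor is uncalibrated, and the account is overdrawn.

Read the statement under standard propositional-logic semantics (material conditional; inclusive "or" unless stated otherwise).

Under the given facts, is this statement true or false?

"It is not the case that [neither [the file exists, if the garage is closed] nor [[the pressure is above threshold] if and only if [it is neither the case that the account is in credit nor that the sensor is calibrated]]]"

Let R = "the garage is closed" (F), P = "the file exists" (T), Q = "the pressure is above threshold" (F), U = "the account is overdrawn" (T), S = "the sensor is calibrated" (F).
In symbols: ¬((R → P) ↓ (Q ↔ (¬U ↓ S)))

R → P = F → T = T
¬U = ¬T = F
¬U ↓ S = F ↓ F = T
Q ↔ (¬U ↓ S) = F ↔ T = F
(R → P) ↓ (Q ↔ (¬U ↓ S)) = T ↓ F = F
¬((R → P) ↓ (Q ↔ (¬U ↓ S))) = ¬F = T

true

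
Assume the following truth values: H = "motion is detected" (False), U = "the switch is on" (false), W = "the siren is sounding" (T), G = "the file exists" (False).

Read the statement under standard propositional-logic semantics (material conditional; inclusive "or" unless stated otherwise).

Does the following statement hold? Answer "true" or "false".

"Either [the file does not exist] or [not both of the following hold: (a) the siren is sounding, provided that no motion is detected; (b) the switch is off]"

Values: G=F, H=F, W=T, U=F.
In symbols: ¬G ∨ ((¬H → W) ↑ ¬U)

¬G = ¬F = T
¬H = ¬F = T
¬H → W = T → T = T
¬U = ¬F = T
(¬H → W) ↑ ¬U = T ↑ T = F
¬G ∨ ((¬H → W) ↑ ¬U) = T ∨ F = T

The statement is true.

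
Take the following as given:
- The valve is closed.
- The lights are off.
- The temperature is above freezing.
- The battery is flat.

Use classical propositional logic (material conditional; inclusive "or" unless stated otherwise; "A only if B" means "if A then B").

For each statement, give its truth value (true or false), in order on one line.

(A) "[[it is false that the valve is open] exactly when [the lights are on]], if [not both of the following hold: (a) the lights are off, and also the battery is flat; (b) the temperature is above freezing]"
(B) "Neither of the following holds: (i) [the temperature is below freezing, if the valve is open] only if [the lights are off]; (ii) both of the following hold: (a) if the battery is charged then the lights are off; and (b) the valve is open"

Let D = "the lights are on" (F), V = "the battery is charged" (F), S = "the temperature is below freezing" (F), N = "the valve is open" (F).

(A): This is ((~D & ~V) nand ~S) -> (~N <-> D).

~D = ~F = T
~V = ~F = T
~D & ~V = T & T = T
~S = ~F = T
(~D & ~V) nand ~S = T nand T = F
~N = ~F = T
~N <-> D = T <-> F = F
((~D & ~V) nand ~S) -> (~N <-> D) = F -> F = T
Hence (A) is true.

(B): Formalization: ((N -> S) -> ~D) nor ((V -> ~D) & N)

N -> S = F -> F = T
~D = ~F = T
(N -> S) -> ~D = T -> T = T
~D = ~F = T
V -> ~D = F -> T = T
(V -> ~D) & N = T & F = F
((N -> S) -> ~D) nor ((V -> ~D) & N) = T nor F = F
Hence (B) is false.

(A) true; (B) false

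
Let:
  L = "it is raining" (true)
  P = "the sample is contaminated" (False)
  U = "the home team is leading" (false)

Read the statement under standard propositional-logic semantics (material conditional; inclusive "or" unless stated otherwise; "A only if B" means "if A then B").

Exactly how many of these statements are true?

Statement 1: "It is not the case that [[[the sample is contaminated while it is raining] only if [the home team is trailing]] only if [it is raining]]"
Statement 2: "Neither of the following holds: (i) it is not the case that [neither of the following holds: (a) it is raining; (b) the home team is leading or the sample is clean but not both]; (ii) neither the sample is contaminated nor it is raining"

0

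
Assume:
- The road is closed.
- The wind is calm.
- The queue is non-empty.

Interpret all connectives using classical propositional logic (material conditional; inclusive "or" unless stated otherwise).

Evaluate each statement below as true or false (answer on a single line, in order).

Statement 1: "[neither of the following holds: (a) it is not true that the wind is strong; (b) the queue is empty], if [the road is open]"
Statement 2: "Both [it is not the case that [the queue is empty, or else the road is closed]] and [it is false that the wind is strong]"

Statement 1 T; Statement 2 F

Let P = "the road is closed" (T), Q = "the wind is strong" (F), R = "the queue is empty" (F).

Statement 1: This is ¬P → (¬Q ↓ R).

¬P = ¬T = F
¬Q = ¬F = T
¬Q ↓ R = T ↓ F = F
¬P → (¬Q ↓ R) = F → F = T
So Statement 1 is true.

Statement 2: This is ¬(R ∨ P) ∧ ¬Q.

R ∨ P = F ∨ T = T
¬(R ∨ P) = ¬T = F
¬Q = ¬F = T
¬(R ∨ P) ∧ ¬Q = F ∧ T = F
Thus Statement 2 is false.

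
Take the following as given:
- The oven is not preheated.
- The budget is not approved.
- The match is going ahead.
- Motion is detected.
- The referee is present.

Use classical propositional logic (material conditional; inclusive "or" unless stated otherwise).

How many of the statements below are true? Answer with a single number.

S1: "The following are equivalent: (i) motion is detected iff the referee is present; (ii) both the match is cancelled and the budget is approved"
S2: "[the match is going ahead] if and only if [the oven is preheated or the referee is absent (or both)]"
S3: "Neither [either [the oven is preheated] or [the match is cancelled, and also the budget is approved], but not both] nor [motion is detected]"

0

Let V = "motion is detected" (T), Q = "the referee is present" (T), M = "the match is cancelled" (F), U = "the budget is approved" (F), H = "the oven is preheated" (F).

S1: This is (V ↔ Q) ↔ (M ∧ U).

V ↔ Q = T ↔ T = T
M ∧ U = F ∧ F = F
(V ↔ Q) ↔ (M ∧ U) = T ↔ F = F
Thus S1 is false.

S2: In symbols: ¬M ↔ (H ∨ ¬Q)

¬M = ¬F = T
¬Q = ¬T = F
H ∨ ¬Q = F ∨ F = F
¬M ↔ (H ∨ ¬Q) = T ↔ F = F
So S2 is false.

S3: Formalization: (H ⊕ (M ∧ U)) ↓ V

M ∧ U = F ∧ F = F
H ⊕ (M ∧ U) = F ⊕ F = F
(H ⊕ (M ∧ U)) ↓ V = F ↓ T = F
Hence S3 is false.

0 of the 3 statements are true (none).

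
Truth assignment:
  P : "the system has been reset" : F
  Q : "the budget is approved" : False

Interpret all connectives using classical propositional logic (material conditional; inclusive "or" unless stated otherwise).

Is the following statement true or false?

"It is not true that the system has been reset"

In symbols: ¬P

¬P = ¬F = T

The statement is true.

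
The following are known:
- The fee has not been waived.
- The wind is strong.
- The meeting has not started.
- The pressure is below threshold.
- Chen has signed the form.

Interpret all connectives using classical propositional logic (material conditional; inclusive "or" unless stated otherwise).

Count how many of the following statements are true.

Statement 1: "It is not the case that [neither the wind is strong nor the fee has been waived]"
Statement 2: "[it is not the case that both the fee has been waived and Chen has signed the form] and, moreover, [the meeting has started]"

1

Let W = "the wind is strong" (True), M = "the fee has been waived" (False), L = "Chen has signed the form" (True), H = "the meeting has started" (False).

Statement 1: Formalization: not (W nor M)

W nor M = True nor False = False
not (W nor M) = not False = True
So Statement 1 is true.

Statement 2: Formalization: (M nand L) and H

M nand L = False nand True = True
(M nand L) and H = True and False = False
Hence Statement 2 is false.

True statements: 1 (Statement 1).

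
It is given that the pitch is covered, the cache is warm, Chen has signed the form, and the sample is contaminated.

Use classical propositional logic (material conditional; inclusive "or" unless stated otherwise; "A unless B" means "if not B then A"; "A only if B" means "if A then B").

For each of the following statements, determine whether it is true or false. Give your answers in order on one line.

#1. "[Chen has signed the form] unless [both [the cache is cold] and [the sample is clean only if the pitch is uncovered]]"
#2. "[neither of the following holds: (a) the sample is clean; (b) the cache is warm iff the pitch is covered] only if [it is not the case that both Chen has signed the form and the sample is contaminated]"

Let N = "Chen has signed the form" (True), P = "the cache is warm" (True), L = "the sample is contaminated" (True), H = "the pitch is covered" (True).

#1: Formalization: N or (not P and (not L -> not H))

not P = not True = False
not L = not True = False
not H = not True = False
not L -> not H = False -> False = True
not P and (not L -> not H) = False and True = False
N or (not P and (not L -> not H)) = True or False = True
Thus #1 is true.

#2: Parsed as (not L nor (P iff H)) -> (N nand L)

not L = not True = False
P iff H = True iff True = True
not L nor (P iff H) = False nor True = False
N nand L = True nand True = False
(not L nor (P iff H)) -> (N nand L) = False -> False = True
Hence #2 is true.

#1 T; #2 T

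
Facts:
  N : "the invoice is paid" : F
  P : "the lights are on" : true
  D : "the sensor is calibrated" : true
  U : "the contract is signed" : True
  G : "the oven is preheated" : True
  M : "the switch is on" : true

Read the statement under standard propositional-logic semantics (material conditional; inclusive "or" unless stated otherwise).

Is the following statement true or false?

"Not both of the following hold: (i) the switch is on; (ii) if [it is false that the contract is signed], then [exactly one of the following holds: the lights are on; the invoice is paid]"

Values: M=T, U=T, P=T, N=F.
In symbols: M nand (~U -> (P xor N))

~U = ~T = F
P xor N = T xor F = T
~U -> (P xor N) = F -> T = T
M nand (~U -> (P xor N)) = T nand T = F

False.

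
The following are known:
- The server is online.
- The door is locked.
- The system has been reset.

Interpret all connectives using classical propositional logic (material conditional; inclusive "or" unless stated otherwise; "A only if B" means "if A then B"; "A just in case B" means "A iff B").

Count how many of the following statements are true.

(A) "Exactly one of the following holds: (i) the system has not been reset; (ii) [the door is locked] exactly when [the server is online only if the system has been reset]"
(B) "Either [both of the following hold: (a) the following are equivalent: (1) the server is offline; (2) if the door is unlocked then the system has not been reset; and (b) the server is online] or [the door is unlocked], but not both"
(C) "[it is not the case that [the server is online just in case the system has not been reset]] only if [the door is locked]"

2

Let R = "the system has been reset" (T), Q = "the door is locked" (T), P = "the server is online" (T).

(A): Formalization: ¬R ⊕ (Q ↔ (P → R))

¬R = ¬T = F
P → R = T → T = T
Q ↔ (P → R) = T ↔ T = T
¬R ⊕ (Q ↔ (P → R)) = F ⊕ T = T
Hence (A) is true.

(B): This is ((¬P ↔ (¬Q → ¬R)) ∧ P) ⊕ ¬Q.

¬P = ¬T = F
¬Q = ¬T = F
¬R = ¬T = F
¬Q → ¬R = F → F = T
¬P ↔ (¬Q → ¬R) = F ↔ T = F
(¬P ↔ (¬Q → ¬R)) ∧ P = F ∧ T = F
¬Q = ¬T = F
((¬P ↔ (¬Q → ¬R)) ∧ P) ⊕ ¬Q = F ⊕ F = F
So (B) is false.

(C): This is ¬(P ↔ ¬R) → Q.

¬R = ¬T = F
P ↔ ¬R = T ↔ F = F
¬(P ↔ ¬R) = ¬F = T
¬(P ↔ ¬R) → Q = T → T = T
Hence (C) is true.

True statements: 2 ((A), (C)).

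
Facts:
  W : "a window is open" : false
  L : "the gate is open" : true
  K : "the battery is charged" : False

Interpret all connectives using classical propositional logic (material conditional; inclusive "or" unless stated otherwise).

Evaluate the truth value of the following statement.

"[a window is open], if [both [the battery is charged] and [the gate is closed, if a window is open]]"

True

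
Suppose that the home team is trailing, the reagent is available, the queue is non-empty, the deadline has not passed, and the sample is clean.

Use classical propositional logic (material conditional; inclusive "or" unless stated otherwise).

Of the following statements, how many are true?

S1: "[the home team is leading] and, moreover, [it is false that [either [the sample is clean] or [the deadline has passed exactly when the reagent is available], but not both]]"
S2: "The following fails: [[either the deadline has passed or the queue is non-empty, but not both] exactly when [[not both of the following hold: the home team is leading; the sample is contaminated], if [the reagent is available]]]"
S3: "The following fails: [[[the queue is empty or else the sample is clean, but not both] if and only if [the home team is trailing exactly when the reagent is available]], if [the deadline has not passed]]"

0

Let R = "the home team is leading" (F), M = "the sample is contaminated" (F), V = "the deadline has passed" (F), D = "the reagent is available" (T), P = "the queue is empty" (F).

S1: Formalization: R & ~(~M xor (V <-> D))

~M = ~F = T
V <-> D = F <-> T = F
~M xor (V <-> D) = T xor F = T
~(~M xor (V <-> D)) = ~T = F
R & ~(~M xor (V <-> D)) = F & F = F
Hence S1 is false.

S2: This is ~((V xor ~P) <-> (D -> (R nand M))).

~P = ~F = T
V xor ~P = F xor T = T
R nand M = F nand F = T
D -> (R nand M) = T -> T = T
(V xor ~P) <-> (D -> (R nand M)) = T <-> T = T
~((V xor ~P) <-> (D -> (R nand M))) = ~T = F
So S2 is false.

S3: Formalization: ~(~V -> ((P xor ~M) <-> (~R <-> D)))

~V = ~F = T
~M = ~F = T
P xor ~M = F xor T = T
~R = ~F = T
~R <-> D = T <-> T = T
(P xor ~M) <-> (~R <-> D) = T <-> T = T
~V -> ((P xor ~M) <-> (~R <-> D)) = T -> T = T
~(~V -> ((P xor ~M) <-> (~R <-> D))) = ~T = F
Thus S3 is false.

0 of the 3 statements are true (none).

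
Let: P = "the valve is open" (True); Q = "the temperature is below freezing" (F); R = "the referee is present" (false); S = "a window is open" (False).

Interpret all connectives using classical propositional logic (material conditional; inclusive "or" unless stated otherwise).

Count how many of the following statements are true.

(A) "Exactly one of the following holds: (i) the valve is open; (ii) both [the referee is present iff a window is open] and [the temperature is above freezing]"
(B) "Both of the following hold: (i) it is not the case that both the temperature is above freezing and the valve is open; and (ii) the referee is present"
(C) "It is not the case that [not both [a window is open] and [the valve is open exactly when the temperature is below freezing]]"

0

(A): Formalization: P ⊕ ((R ↔ S) ∧ ¬Q)

R ↔ S = F ↔ F = T
¬Q = ¬F = T
(R ↔ S) ∧ ¬Q = T ∧ T = T
P ⊕ ((R ↔ S) ∧ ¬Q) = T ⊕ T = F
Thus (A) is false.

(B): Parsed as (¬Q ↑ P) ∧ R

¬Q = ¬F = T
¬Q ↑ P = T ↑ T = F
(¬Q ↑ P) ∧ R = F ∧ F = F
Thus (B) is false.

(C): In symbols: ¬(S ↑ (P ↔ Q))

P ↔ Q = T ↔ F = F
S ↑ (P ↔ Q) = F ↑ F = T
¬(S ↑ (P ↔ Q)) = ¬T = F
So (C) is false.

Count: 0.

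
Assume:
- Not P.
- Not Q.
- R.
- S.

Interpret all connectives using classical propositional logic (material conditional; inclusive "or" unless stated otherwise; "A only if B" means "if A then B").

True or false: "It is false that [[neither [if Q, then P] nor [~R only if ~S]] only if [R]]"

False

Formalization: ~(((Q -> P) nor (~R -> ~S)) -> R)

Q -> P = F -> F = T
~R = ~T = F
~S = ~T = F
~R -> ~S = F -> F = T
(Q -> P) nor (~R -> ~S) = T nor T = F
((Q -> P) nor (~R -> ~S)) -> R = F -> T = T
~(((Q -> P) nor (~R -> ~S)) -> R) = ~T = F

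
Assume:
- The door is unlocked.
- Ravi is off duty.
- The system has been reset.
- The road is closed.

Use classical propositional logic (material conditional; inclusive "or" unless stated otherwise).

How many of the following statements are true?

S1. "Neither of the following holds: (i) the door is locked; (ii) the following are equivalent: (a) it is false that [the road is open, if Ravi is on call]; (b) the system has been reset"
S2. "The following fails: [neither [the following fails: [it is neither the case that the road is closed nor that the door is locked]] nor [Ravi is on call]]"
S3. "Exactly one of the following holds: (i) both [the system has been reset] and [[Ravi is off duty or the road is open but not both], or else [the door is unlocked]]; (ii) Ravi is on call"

Let V = "the door is locked" (F), M = "Ravi is on call" (F), R = "the road is closed" (T), S = "the system has been reset" (T).

S1: In symbols: V nor (~(M -> ~R) <-> S)

~R = ~T = F
M -> ~R = F -> F = T
~(M -> ~R) = ~T = F
~(M -> ~R) <-> S = F <-> T = F
V nor (~(M -> ~R) <-> S) = F nor F = T
So S1 is true.

S2: Formalization: ~(~(R nor V) nor M)

R nor V = T nor F = F
~(R nor V) = ~F = T
~(R nor V) nor M = T nor F = F
~(~(R nor V) nor M) = ~F = T
So S2 is true.

S3: This is (S & ((~M xor ~R) | ~V)) xor M.

~M = ~F = T
~R = ~T = F
~M xor ~R = T xor F = T
~V = ~F = T
(~M xor ~R) | ~V = T | T = T
S & ((~M xor ~R) | ~V) = T & T = T
(S & ((~M xor ~R) | ~V)) xor M = T xor F = T
So S3 is true.

Count: 3.

3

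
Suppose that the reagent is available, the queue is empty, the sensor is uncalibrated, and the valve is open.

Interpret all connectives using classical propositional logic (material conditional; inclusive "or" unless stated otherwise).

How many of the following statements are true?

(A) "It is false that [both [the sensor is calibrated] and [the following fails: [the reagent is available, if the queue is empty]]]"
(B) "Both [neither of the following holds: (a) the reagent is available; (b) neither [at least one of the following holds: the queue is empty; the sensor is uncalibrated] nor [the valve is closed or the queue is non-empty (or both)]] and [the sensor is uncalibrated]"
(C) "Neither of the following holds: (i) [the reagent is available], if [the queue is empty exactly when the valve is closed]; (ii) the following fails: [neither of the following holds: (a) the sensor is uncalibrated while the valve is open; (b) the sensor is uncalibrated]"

1

Let L = "the sensor is calibrated" (F), Q = "the queue is empty" (T), R = "the reagent is available" (T), W = "the valve is open" (T).

(A): Parsed as ~(L & ~(Q -> R))

Q -> R = T -> T = T
~(Q -> R) = ~T = F
L & ~(Q -> R) = F & F = F
~(L & ~(Q -> R)) = ~F = T
So (A) is true.

(B): Formalization: (R nor ((Q | ~L) nor (~W | ~Q))) & ~L

~L = ~F = T
Q | ~L = T | T = T
~W = ~T = F
~Q = ~T = F
~W | ~Q = F | F = F
(Q | ~L) nor (~W | ~Q) = T nor F = F
R nor ((Q | ~L) nor (~W | ~Q)) = T nor F = F
~L = ~F = T
(R nor ((Q | ~L) nor (~W | ~Q))) & ~L = F & T = F
Thus (B) is false.

(C): Parsed as ((Q <-> ~W) -> R) nor ~((~L & W) nor ~L)

~W = ~T = F
Q <-> ~W = T <-> F = F
(Q <-> ~W) -> R = F -> T = T
~L = ~F = T
~L & W = T & T = T
~L = ~F = T
(~L & W) nor ~L = T nor T = F
~((~L & W) nor ~L) = ~F = T
((Q <-> ~W) -> R) nor ~((~L & W) nor ~L) = T nor T = F
Hence (C) is false.

Count: 1.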